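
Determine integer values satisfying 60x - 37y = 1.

Step 1: Check solvability.
gcd(60, 37) = 1
Since 1 divides 1, solutions exist.

Step 2: Apply extended Euclidean algorithm to find gcd.
We find integers such that 60*x0 + 37*y0 = 1

Step 3: Scale the particular solution.
Multiply by 1/1 = 1:
x = -8, y = -13

Step 4: Verify.
60*(-8) - 37*(-13) = 1 = 1 ✓

x = -8, y = -13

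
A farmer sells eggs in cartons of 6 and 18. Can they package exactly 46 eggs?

We need non-negative a, b with 6a + 18b = 46.
gcd(6, 18) = 6, and 6 does not divide 46.
No integer solutions exist.

No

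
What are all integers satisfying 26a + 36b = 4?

Step 1: Compute gcd(26, 36) = 2.
Since 2 divides 4, solutions exist.

Step 2: Find a particular solution using extended Euclidean algorithm.
We get a₀ = 14, b₀ = -10.
Check: 26*14 + 36*-10 = 4 = 4 ✓

Step 3: Write the general solution.
a = 14 + (36/2)t = 14 + 18t
b = -10 - (26/2)t = -10 - 13t
for any integer t.

a = 14 + 18t, b = -10 - 13t for integer t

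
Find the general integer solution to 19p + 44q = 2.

Step 1: Compute gcd(19, 44) = 1.
Since 1 divides 2, solutions exist.

Step 2: Find a particular solution using extended Euclidean algorithm.
We get p₀ = 14, q₀ = -6.
Check: 19*14 + 44*-6 = 2 = 2 ✓

Step 3: Write the general solution.
p = 14 + (44/1)t = 14 + 44t
q = -6 - (19/1)t = -6 - 19t
for any integer t.

p = 14 + 44t, q = -6 - 19t for integer t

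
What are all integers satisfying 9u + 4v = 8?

Step 1: Compute gcd(9, 4) = 1.
Since 1 divides 8, solutions exist.

Step 2: Find a particular solution using extended Euclidean algorithm.
We get u₀ = 8, v₀ = -16.
Check: 9*8 + 4*-16 = 8 = 8 ✓

Step 3: Write the general solution.
u = 8 + (4/1)t = 8 + 4t
v = -16 - (9/1)t = -16 - 9t
for any integer t.

u = 8 + 4t, v = -16 - 9t for integer t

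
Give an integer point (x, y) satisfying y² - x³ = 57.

Try small integer x values and check whether x³ + 57 is a perfect square.
x = 4: x³ + 57 = 4³ + 57 = 64 + 57 = 121
Is 121 a perfect square? 11² = 121 ✓
So (x, y) = (4, 11) is a solution.

x = 4, y = 11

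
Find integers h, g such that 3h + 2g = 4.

Step 1: Check solvability.
gcd(3, 2) = 1
Since 1 divides 4, solutions exist.

Step 2: Apply extended Euclidean algorithm to find gcd.
We find integers such that 3*x0 + 2*y0 = 1

Step 3: Scale the particular solution.
Multiply by 4/1 = 4:
h = 4, g = -4

Step 4: Verify.
3*(4) + 2*(-4) = 4 = 4 ✓

h = 4, g = -4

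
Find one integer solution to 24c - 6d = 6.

Step 1: Check solvability.
gcd(24, 6) = 6
Since 6 divides 6, solutions exist.

Step 2: Apply extended Euclidean algorithm to find gcd.
We find integers such that 24*x0 + 6*y0 = 6

Step 3: Scale the particular solution.
Multiply by 6/6 = 1:
c = 0, d = -1

Step 4: Verify.
24*(0) - 6*(-1) = 6 = 6 ✓

c = 0, d = -1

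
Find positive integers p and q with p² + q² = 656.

We need to find integers p, q > 0 such that p² + q² = 656.
Trying p = 16: q² = 656 - 16² = 656 - 256 = 400
q = 20
Check: 16² + 20² = 256 + 400 = 656 ✓

656 = 16² + 20²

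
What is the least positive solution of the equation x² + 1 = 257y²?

We need x² = 257y² - 1. Try successive y:
y = 1: x² = 257·1² - 1 = 256 = 16² ✓
Check: 16² - 257·1² = 256 - 257 = -1 ✓

x = 16, y = 1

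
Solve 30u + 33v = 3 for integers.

Step 1: Check solvability.
gcd(30, 33) = 3
Since 3 divides 3, solutions exist.

Step 2: Apply extended Euclidean algorithm to find gcd.
We find integers such that 30*x0 + 33*y0 = 3

Step 3: Scale the particular solution.
Multiply by 3/3 = 1:
u = -1, v = 1

Step 4: Verify.
30*(-1) + 33*(1) = 3 = 3 ✓

u = -1, v = 1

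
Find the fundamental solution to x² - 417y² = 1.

We seek the smallest positive integers (x, y) with x² - 417y² = 1, i.e., x² = 417y² + 1.
Try successive y values:
y = 1: x² = 417·1² + 1 = 418, not a perfect square
y = 2: x² = 417·2² + 1 = 1669, not a perfect square
y = 3: x² = 417·3² + 1 = 3754, not a perfect square
... continuing the search (or via continued fractions) ...
y = 4178268: x² = 417·4178268² + 1 = 7279954091086609, x = 85322647 ✓

Verify: 85322647² - 417·4178268² = 7279954091086609 - 7279954091086608 = 1 ✓

x = 85322647, y = 4178268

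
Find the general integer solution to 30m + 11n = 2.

Step 1: Compute gcd(30, 11) = 1.
Since 1 divides 2, solutions exist.

Step 2: Find a particular solution using extended Euclidean algorithm.
We get m₀ = -8, n₀ = 22.
Check: 30*-8 + 11*22 = 2 = 2 ✓

Step 3: Write the general solution.
m = -8 + (11/1)t = -8 + 11t
n = 22 - (30/1)t = 22 - 30t
for any integer t.

m = -8 + 11t, n = 22 - 30t for integer t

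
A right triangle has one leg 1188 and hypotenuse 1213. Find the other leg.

a² = c² - b² = 1471369 - 1411344 = 60025
a = 245

245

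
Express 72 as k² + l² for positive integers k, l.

We need to find integers k, l > 0 such that k² + l² = 72.
Trying k = 6: l² = 72 - 6² = 72 - 36 = 36
l = 6
Check: 6² + 6² = 36 + 36 = 72 ✓

72 = 6² + 6²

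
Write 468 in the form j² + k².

We need to find integers j, k > 0 such that j² + k² = 468.
Trying j = 12: k² = 468 - 12² = 468 - 144 = 324
k = 18
Check: 12² + 18² = 144 + 324 = 468 ✓

468 = 12² + 18²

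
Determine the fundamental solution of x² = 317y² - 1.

We need x² = 317y² - 1. Try successive y:
y = 1: x² = 317·1² - 1 = 316, not a perfect square
y = 2: x² = 317·2² - 1 = 1267, not a perfect square
y = 3: x² = 317·3² - 1 = 2852, not a perfect square
...
y = 19805: x² = 317·19805² - 1 = 124339453924 = 352618² ✓
Check: 352618² - 317·19805² = 124339453924 - 124339453925 = -1 ✓

x = 352618, y = 19805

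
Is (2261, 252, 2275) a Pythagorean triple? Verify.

Compute a² + b² = 2261² + 252² = 5112121 + 63504 = 5175625
Compute c² = 2275² = 5175625
Since 5175625 = 5175625, confirmed.

Yes, it is a Pythagorean triple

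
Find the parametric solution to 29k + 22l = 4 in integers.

Step 1: Compute gcd(29, 22) = 1.
Since 1 divides 4, solutions exist.

Step 2: Find a particular solution using extended Euclidean algorithm.
We get k₀ = -12, l₀ = 16.
Check: 29*-12 + 22*16 = 4 = 4 ✓

Step 3: Write the general solution.
k = -12 + (22/1)t = -12 + 22t
l = 16 - (29/1)t = 16 - 29t
for any integer t.

k = -12 + 22t, l = 16 - 29t for integer t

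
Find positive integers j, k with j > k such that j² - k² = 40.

Factor: j² - k² = (j+k)(j-k) = 40.
We need two factors of 40 with the same parity.
Use j+k = 20 and j-k = 2 (product 20·2 = 40).
Adding: 2j = 22, so j = 11.
Subtracting: 2k = 18, so k = 9.
Check: 11² - 9² = 121 - 81 = 40 ✓

j = 11, k = 9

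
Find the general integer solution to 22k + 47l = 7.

Step 1: Compute gcd(22, 47) = 1.
Since 1 divides 7, solutions exist.

Step 2: Find a particular solution using extended Euclidean algorithm.
We get k₀ = 105, l₀ = -49.
Check: 22*105 + 47*-49 = 7 = 7 ✓

Step 3: Write the general solution.
k = 105 + (47/1)t = 105 + 47t
l = -49 - (22/1)t = -49 - 22t
for any integer t.

k = 105 + 47t, l = -49 - 22t for integer t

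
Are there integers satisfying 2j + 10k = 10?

Step 1: Compute gcd(2, 10).
gcd(2, 10) = 2

Step 2: Check divisibility.
Does 2 divide 10? 10 = 2 x 5, so yes.

By the theorem on linear Diophantine equations, 2j + 10k = 10 has integer solutions if and only if gcd(2, 10) divides 10. Since 2 | 10, solutions exist.

Yes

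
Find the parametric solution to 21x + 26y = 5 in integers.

Step 1: Compute gcd(21, 26) = 1.
Since 1 divides 5, solutions exist.

Step 2: Find a particular solution using extended Euclidean algorithm.
We get x₀ = 25, y₀ = -20.
Check: 21*25 + 26*-20 = 5 = 5 ✓

Step 3: Write the general solution.
x = 25 + (26/1)t = 25 + 26t
y = -20 - (21/1)t = -20 - 21t
for any integer t.

x = 25 + 26t, y = -20 - 21t for integer t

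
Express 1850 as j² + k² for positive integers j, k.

We need to find integers j, k > 0 such that j² + k² = 1850.
Trying j = 1: k² = 1850 - 1² = 1850 - 1 = 1849
k = 43
Check: 1² + 43² = 1 + 1849 = 1850 ✓

1850 = 1² + 43²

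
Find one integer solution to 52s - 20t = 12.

Step 1: Check solvability.
gcd(52, 20) = 4
Since 4 divides 12, solutions exist.

Step 2: Apply extended Euclidean algorithm to find gcd.
We find integers such that 52*x0 + 20*y0 = 4

Step 3: Scale the particular solution.
Multiply by 12/4 = 3:
s = 6, t = 15

Step 4: Verify.
52*(6) - 20*(15) = 12 = 12 ✓

s = 6, t = 15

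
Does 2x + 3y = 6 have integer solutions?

Step 1: Compute gcd(2, 3).
gcd(2, 3) = 1

Step 2: Check divisibility.
Does 1 divide 6? 6 = 1 x 6, so yes.

By the theorem on linear Diophantine equations, 2x + 3y = 6 has integer solutions if and only if gcd(2, 3) divides 6. Since 1 | 6, solutions exist.

Yes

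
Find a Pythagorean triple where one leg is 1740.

We need the other leg and hypotenuse such that 1740² + x² = c².
Take x = 2223, c = 2823: 1740² + 2223² = 3027600 + 4941729 = 7969329 = 2823² ✓
Triple: (2223, 1740, 2823)

(2223, 1740, 2823)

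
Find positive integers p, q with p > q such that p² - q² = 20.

Factor: p² - q² = (p+q)(p-q) = 20.
We need two factors of 20 with the same parity.
Use p+q = 10 and p-q = 2 (product 10·2 = 20).
Adding: 2p = 12, so p = 6.
Subtracting: 2q = 8, so q = 4.
Check: 6² - 4² = 36 - 16 = 20 ✓

p = 6, q = 4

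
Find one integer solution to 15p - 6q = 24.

Step 1: Check solvability.
gcd(15, 6) = 3
Since 3 divides 24, solutions exist.

Step 2: Apply extended Euclidean algorithm to find gcd.
We find integers such that 15*x0 + 6*y0 = 3

Step 3: Scale the particular solution.
Multiply by 24/3 = 8:
p = 8, q = 16

Step 4: Verify.
15*(8) - 6*(16) = 24 = 24 ✓

p = 8, q = 16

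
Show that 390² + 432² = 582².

Compute a² + b² = 390² + 432² = 152100 + 186624 = 338724
Compute c² = 582² = 338724
Since 338724 = 338724, confirmed.

Yes, it is a Pythagorean triple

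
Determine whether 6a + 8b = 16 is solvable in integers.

Step 1: Compute gcd(6, 8).
gcd(6, 8) = 2

Step 2: Check divisibility.
Does 2 divide 16? 16 = 2 x 8, so yes.

By the theorem on linear Diophantine equations, 6a + 8b = 16 has integer solutions if and only if gcd(6, 8) divides 16. Since 2 | 16, solutions exist.

Yes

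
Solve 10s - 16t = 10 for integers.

Step 1: Check solvability.
gcd(10, 16) = 2
Since 2 divides 10, solutions exist.

Step 2: Apply extended Euclidean algorithm to find gcd.
We find integers such that 10*x0 + 16*y0 = 2

Step 3: Scale the particular solution.
Multiply by 10/2 = 5:
s = -15, t = -10

Step 4: Verify.
10*(-15) - 16*(-10) = 10 = 10 ✓

s = -15, t = -10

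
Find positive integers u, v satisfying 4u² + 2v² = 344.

Try small values of u and check whether (344 - 4u²)/2 is a perfect square.
u = 6: 4·6² = 144, so 2v² = 344 - 144 = 200, giving v² = 100, v = 10.
Check: 4·6² + 2·10² = 144 + 200 = 344 ✓

u = 6, v = 10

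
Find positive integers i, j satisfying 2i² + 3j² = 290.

Try small values of i and check whether (290 - 2i²)/3 is a perfect square.
i = 7: 2·7² = 98, so 3j² = 290 - 98 = 192, giving j² = 64, j = 8.
Check: 2·7² + 3·8² = 98 + 192 = 290 ✓

i = 7, j = 8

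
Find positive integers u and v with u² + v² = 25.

We need to find integers u, v > 0 such that u² + v² = 25.
Trying u = 3: v² = 25 - 3² = 25 - 9 = 16
v = 4
Check: 3² + 4² = 9 + 16 = 25 ✓

25 = 3² + 4²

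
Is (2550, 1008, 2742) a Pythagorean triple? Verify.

Compute a² + b² = 2550² + 1008² = 6502500 + 1016064 = 7518564
Compute c² = 2742² = 7518564
Since 7518564 = 7518564, confirmed.

Yes, it is a Pythagorean triple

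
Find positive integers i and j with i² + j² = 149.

We need to find integers i, j > 0 such that i² + j² = 149.
Trying i = 7: j² = 149 - 7² = 149 - 49 = 100
j = 10
Check: 7² + 10² = 49 + 100 = 149 ✓

149 = 7² + 10²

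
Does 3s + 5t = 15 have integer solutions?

Step 1: Compute gcd(3, 5).
gcd(3, 5) = 1

Step 2: Check divisibility.
Does 1 divide 15? 15 = 1 x 15, so yes.

By the theorem on linear Diophantine equations, 3s + 5t = 15 has integer solutions if and only if gcd(3, 5) divides 15. Since 1 | 15, solutions exist.

Yes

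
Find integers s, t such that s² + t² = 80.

We need to find integers s, t > 0 such that s² + t² = 80.
Trying s = 4: t² = 80 - 4² = 80 - 16 = 64
t = 8
Check: 4² + 8² = 16 + 64 = 80 ✓

80 = 4² + 8²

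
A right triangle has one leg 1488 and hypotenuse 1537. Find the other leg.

a² = c² - b² = 2362369 - 2214144 = 148225
a = 385

385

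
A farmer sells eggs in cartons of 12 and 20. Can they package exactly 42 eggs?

We need non-negative a, b with 12a + 20b = 42.
gcd(12, 20) = 4, and 4 does not divide 42.
No integer solutions exist.

No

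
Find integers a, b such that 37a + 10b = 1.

Step 1: Check solvability.
gcd(37, 10) = 1
Since 1 divides 1, solutions exist.

Step 2: Apply extended Euclidean algorithm to find gcd.
We find integers such that 37*x0 + 10*y0 = 1

Step 3: Scale the particular solution.
Multiply by 1/1 = 1:
a = 3, b = -11

Step 4: Verify.
37*(3) + 10*(-11) = 1 = 1 ✓

a = 3, b = -11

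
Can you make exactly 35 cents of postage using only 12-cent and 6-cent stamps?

We need non-negative x, y with 12x + 6y = 35.
gcd(12, 6) = 6, and 6 does not divide 35.
No integer solutions exist, so certainly no non-negative ones.

No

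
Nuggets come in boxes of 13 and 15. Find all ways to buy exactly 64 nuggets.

We need non-negative integers (x, y) with 13x + 15y = 64.
For each x in 0..4, check if 64 - 13x is a non-negative multiple of 15.
No x yields an integer y ≥ 0.

No solution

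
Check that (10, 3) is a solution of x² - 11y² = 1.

Compute x² = 10² = 100
Compute 11y² = 11·3² = 11·9 = 99
x² - 11y² = 100 - 99 = 1
Since this equals 1, (10, 3) is a solution.

Yes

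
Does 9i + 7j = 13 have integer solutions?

Step 1: Compute gcd(9, 7).
gcd(9, 7) = 1

Step 2: Check divisibility.
Does 1 divide 13? 13 = 1 x 13, so yes.

By the theorem on linear Diophantine equations, 9i + 7j = 13 has integer solutions if and only if gcd(9, 7) divides 13. Since 1 | 13, solutions exist.

Yes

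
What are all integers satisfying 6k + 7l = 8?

Step 1: Compute gcd(6, 7) = 1.
Since 1 divides 8, solutions exist.

Step 2: Find a particular solution using extended Euclidean algorithm.
We get k₀ = -8, l₀ = 8.
Check: 6*-8 + 7*8 = 8 = 8 ✓

Step 3: Write the general solution.
k = -8 + (7/1)t = -8 + 7t
l = 8 - (6/1)t = 8 - 6t
for any integer t.

k = -8 + 7t, l = 8 - 6t for integer t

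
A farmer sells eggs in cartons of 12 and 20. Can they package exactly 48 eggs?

We need non-negative a, b with 12a + 20b = 48.
gcd(12, 20) = 4 divides 48.
Try a = 4: 20b = 48 - 48 = 0, so b = 0.
One way: 4 cartons of 12 and 0 cartons of 20.

Yes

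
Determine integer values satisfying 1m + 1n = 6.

Step 1: Check solvability.
gcd(1, 1) = 1
Since 1 divides 6, solutions exist.

Step 2: Apply extended Euclidean algorithm to find gcd.
We find integers such that 1*x0 + 1*y0 = 1

Step 3: Scale the particular solution.
Multiply by 6/1 = 6:
m = 0, n = 6

Step 4: Verify.
1*(0) + 1*(6) = 6 = 6 ✓

m = 0, n = 6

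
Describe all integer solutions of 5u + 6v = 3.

Step 1: Compute gcd(5, 6) = 1.
Since 1 divides 3, solutions exist.

Step 2: Find a particular solution using extended Euclidean algorithm.
We get u₀ = -3, v₀ = 3.
Check: 5*-3 + 6*3 = 3 = 3 ✓

Step 3: Write the general solution.
u = -3 + (6/1)t = -3 + 6t
v = 3 - (5/1)t = 3 - 5t
for any integer t.

u = -3 + 6t, v = 3 - 5t for integer t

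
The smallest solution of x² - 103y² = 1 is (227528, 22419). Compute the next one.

Solutions to x² - Dy² = 1 are generated by powers of (x₀ + y₀√D).
The next solution satisfies x₁ + y₁√103 = (x₀ + y₀√103)², giving:
x₁ = x₀² + 103y₀² = 227528² + 103·22419² = 51768990784 + 51768990783 = 103537981567
y₁ = 2x₀y₀ = 2·227528·22419 = 10201900464

Verify: 103537981567² - 103·10201900464² = 10720113626968431775489 - 10720113626968431775488 = 1 ✓

x = 103537981567, y = 10201900464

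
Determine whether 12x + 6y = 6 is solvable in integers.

Step 1: Compute gcd(12, 6).
gcd(12, 6) = 6

Step 2: Check divisibility.
Does 6 divide 6? 6 = 6 x 1, so yes.

By the theorem on linear Diophantine equations, 12x + 6y = 6 has integer solutions if and only if gcd(12, 6) divides 6. Since 6 | 6, solutions exist.

Yes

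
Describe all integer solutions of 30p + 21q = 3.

Step 1: Compute gcd(30, 21) = 3.
Since 3 divides 3, solutions exist.

Step 2: Find a particular solution using extended Euclidean algorithm.
We get p₀ = -2, q₀ = 3.
Check: 30*-2 + 21*3 = 3 = 3 ✓

Step 3: Write the general solution.
p = -2 + (21/3)t = -2 + 7t
q = 3 - (30/3)t = 3 - 10t
for any integer t.

p = -2 + 7t, q = 3 - 10t for integer t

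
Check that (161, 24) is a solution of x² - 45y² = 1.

Compute x² = 161² = 25921
Compute 45y² = 45·24² = 45·576 = 25920
x² - 45y² = 25921 - 25920 = 1
Since this equals 1, (161, 24) is a solution.

Yes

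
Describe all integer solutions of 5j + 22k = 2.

Step 1: Compute gcd(5, 22) = 1.
Since 1 divides 2, solutions exist.

Step 2: Find a particular solution using extended Euclidean algorithm.
We get j₀ = 18, k₀ = -4.
Check: 5*18 + 22*-4 = 2 = 2 ✓

Step 3: Write the general solution.
j = 18 + (22/1)t = 18 + 22t
k = -4 - (5/1)t = -4 - 5t
for any integer t.

j = 18 + 22t, k = -4 - 5t for integer t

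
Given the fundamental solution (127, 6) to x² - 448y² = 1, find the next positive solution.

Solutions to x² - Dy² = 1 are generated by powers of (x₀ + y₀√D).
The next solution satisfies x₁ + y₁√448 = (x₀ + y₀√448)², giving:
x₁ = x₀² + 448y₀² = 127² + 448·6² = 16129 + 16128 = 32257
y₁ = 2x₀y₀ = 2·127·6 = 1524

Verify: 32257² - 448·1524² = 1040514049 - 1040514048 = 1 ✓

x = 32257, y = 1524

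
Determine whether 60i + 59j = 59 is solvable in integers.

Step 1: Compute gcd(60, 59).
gcd(60, 59) = 1

Step 2: Check divisibility.
Does 1 divide 59? 59 = 1 x 59, so yes.

By the theorem on linear Diophantine equations, 60i + 59j = 59 has integer solutions if and only if gcd(60, 59) divides 59. Since 1 | 59, solutions exist.

Yes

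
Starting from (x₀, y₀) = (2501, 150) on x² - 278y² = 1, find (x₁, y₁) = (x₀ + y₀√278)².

Solutions to x² - Dy² = 1 are generated by powers of (x₀ + y₀√D).
The next solution satisfies x₁ + y₁√278 = (x₀ + y₀√278)², giving:
x₁ = x₀² + 278y₀² = 2501² + 278·150² = 6255001 + 6255000 = 12510001
y₁ = 2x₀y₀ = 2·2501·150 = 750300

Verify: 12510001² - 278·750300² = 156500125020001 - 156500125020000 = 1 ✓

x = 12510001, y = 750300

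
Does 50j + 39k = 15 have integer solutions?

Step 1: Compute gcd(50, 39).
gcd(50, 39) = 1

Step 2: Check divisibility.
Does 1 divide 15? 15 = 1 x 15, so yes.

By the theorem on linear Diophantine equations, 50j + 39k = 15 has integer solutions if and only if gcd(50, 39) divides 15. Since 1 | 15, solutions exist.

Yes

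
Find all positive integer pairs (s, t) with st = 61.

The positive divisors of 61 are: 1, 61.
Each divisor d gives the pair (d, 61/d):
(1, 61), (61, 1)

(1, 61), (61, 1)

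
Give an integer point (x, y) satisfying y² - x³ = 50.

Try small integer x values and check whether x³ + 50 is a perfect square.
x = -1: x³ + 50 = -1³ + 50 = -1 + 50 = 49
Is 49 a perfect square? 7² = 49 ✓
So (x, y) = (-1, 7) is a solution.

x = -1, y = 7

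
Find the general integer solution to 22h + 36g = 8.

Step 1: Compute gcd(22, 36) = 2.
Since 2 divides 8, solutions exist.

Step 2: Find a particular solution using extended Euclidean algorithm.
We get h₀ = 20, g₀ = -12.
Check: 22*20 + 36*-12 = 8 = 8 ✓

Step 3: Write the general solution.
h = 20 + (36/2)t = 20 + 18t
g = -12 - (22/2)t = -12 - 11t
for any integer t.

h = 20 + 18t, g = -12 - 11t for integer t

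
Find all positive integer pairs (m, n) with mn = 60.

The positive divisors of 60 are: 1, 2, 3, 4, 5, 6, 10, 12, 15, 20, 30, 60.
Each divisor d gives the pair (d, 60/d):
(1, 60), (2, 30), (3, 20), (4, 15), (5, 12), (6, 10), (10, 6), (12, 5), (15, 4), (20, 3), (30, 2), (60, 1)

(1, 60), (2, 30), (3, 20), (4, 15), (5, 12), (6, 10), (10, 6), (12, 5), (15, 4), (20, 3), (30, 2), (60, 1)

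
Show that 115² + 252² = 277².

Compute a² + b²:
115² + 252² = 13225 + 63504 = 76729
Compute c²:
277² = 76729
Since 76729 = 76729, it is a Pythagorean triple.

Yes, it is a Pythagorean triple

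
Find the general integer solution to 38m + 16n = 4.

Step 1: Compute gcd(38, 16) = 2.
Since 2 divides 4, solutions exist.

Step 2: Find a particular solution using extended Euclidean algorithm.
We get m₀ = 6, n₀ = -14.
Check: 38*6 + 16*-14 = 4 = 4 ✓

Step 3: Write the general solution.
m = 6 + (16/2)t = 6 + 8t
n = -14 - (38/2)t = -14 - 19t
for any integer t.

m = 6 + 8t, n = -14 - 19t for integer t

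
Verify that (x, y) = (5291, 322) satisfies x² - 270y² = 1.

Compute x² = 5291² = 27994681
Compute 270y² = 270·322² = 270·103684 = 27994680
x² - 270y² = 27994681 - 27994680 = 1
Since this equals 1, (5291, 322) is a solution.

Yes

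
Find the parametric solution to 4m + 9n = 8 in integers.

Step 1: Compute gcd(4, 9) = 1.
Since 1 divides 8, solutions exist.

Step 2: Find a particular solution using extended Euclidean algorithm.
We get m₀ = -16, n₀ = 8.
Check: 4*-16 + 9*8 = 8 = 8 ✓

Step 3: Write the general solution.
m = -16 + (9/1)t = -16 + 9t
n = 8 - (4/1)t = 8 - 4t
for any integer t.

m = -16 + 9t, n = 8 - 4t for integer t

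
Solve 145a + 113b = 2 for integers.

Step 1: Check solvability.
gcd(145, 113) = 1
Since 1 divides 2, solutions exist.

Step 2: Apply extended Euclidean algorithm to find gcd.
We find integers such that 145*x0 + 113*y0 = 1

Step 3: Scale the particular solution.
Multiply by 2/1 = 2:
a = 106, b = -136

Step 4: Verify.
145*(106) + 113*(-136) = 2 = 2 ✓

a = 106, b = -136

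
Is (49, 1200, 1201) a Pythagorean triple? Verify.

Compute a² + b² = 49² + 1200² = 2401 + 1440000 = 1442401
Compute c² = 1201² = 1442401
Since 1442401 = 1442401, confirmed.

Yes, it is a Pythagorean triple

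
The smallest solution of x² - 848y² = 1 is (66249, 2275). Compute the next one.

Solutions to x² - Dy² = 1 are generated by powers of (x₀ + y₀√D).
The next solution satisfies x₁ + y₁√848 = (x₀ + y₀√848)², giving:
x₁ = x₀² + 848y₀² = 66249² + 848·2275² = 4388930001 + 4388930000 = 8777860001
y₁ = 2x₀y₀ = 2·66249·2275 = 301432950

Verify: 8777860001² - 848·301432950² = 77050826197155720001 - 77050826197155720000 = 1 ✓

x = 8777860001, y = 301432950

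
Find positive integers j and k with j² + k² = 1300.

We need to find integers j, k > 0 such that j² + k² = 1300.
Trying j = 2: k² = 1300 - 2² = 1300 - 4 = 1296
k = 36
Check: 2² + 36² = 4 + 1296 = 1300 ✓

1300 = 2² + 36²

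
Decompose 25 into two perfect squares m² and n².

We need to find integers m, n > 0 such that m² + n² = 25.
Trying m = 3: n² = 25 - 3² = 25 - 9 = 16
n = 4
Check: 3² + 4² = 9 + 16 = 25 ✓

25 = 3² + 4²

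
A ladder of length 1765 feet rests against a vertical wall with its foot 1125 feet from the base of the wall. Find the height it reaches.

The ladder, wall, and ground form a right triangle with hypotenuse 1765 and one leg 1125.
By the Pythagorean theorem: h² = 1765² - 1125² = 3115225 - 1265625 = 1849600
h = √1849600 = 1360 feet

1360 feet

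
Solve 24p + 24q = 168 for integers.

Step 1: Check solvability.
gcd(24, 24) = 24
Since 24 divides 168, solutions exist.

Step 2: Apply extended Euclidean algorithm to find gcd.
We find integers such that 24*x0 + 24*y0 = 24

Step 3: Scale the particular solution.
Multiply by 168/24 = 7:
p = 0, q = 7

Step 4: Verify.
24*(0) + 24*(7) = 168 = 168 ✓

p = 0, q = 7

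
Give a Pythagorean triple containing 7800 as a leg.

We need the other leg and hypotenuse such that 7800² + x² = c².
Take x = 306, c = 7806: 7800² + 306² = 60840000 + 93636 = 60933636 = 7806² ✓
Triple: (306, 7800, 7806)

(306, 7800, 7806)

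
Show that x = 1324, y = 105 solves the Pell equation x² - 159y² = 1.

Compute x² = 1324² = 1752976
Compute 159y² = 159·105² = 159·11025 = 1752975
x² - 159y² = 1752976 - 1752975 = 1
Since this equals 1, (1324, 105) is a solution.

Yes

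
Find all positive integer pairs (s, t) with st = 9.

The positive divisors of 9 are: 1, 3, 9.
Each divisor d gives the pair (d, 9/d):
(1, 9), (3, 3), (9, 1)

(1, 9), (3, 3), (9, 1)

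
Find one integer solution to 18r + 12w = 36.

Step 1: Check solvability.
gcd(18, 12) = 6
Since 6 divides 36, solutions exist.

Step 2: Apply extended Euclidean algorithm to find gcd.
We find integers such that 18*x0 + 12*y0 = 6

Step 3: Scale the particular solution.
Multiply by 36/6 = 6:
r = 6, w = -6

Step 4: Verify.
18*(6) + 12*(-6) = 36 = 36 ✓

r = 6, w = -6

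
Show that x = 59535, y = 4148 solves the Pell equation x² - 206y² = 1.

Compute x² = 59535² = 3544416225
Compute 206y² = 206·4148² = 206·17205904 = 3544416224
x² - 206y² = 3544416225 - 3544416224 = 1
Since this equals 1, (59535, 4148) is a solution.

Yes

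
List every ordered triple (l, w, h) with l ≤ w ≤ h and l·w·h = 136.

Iterate l from 1 to ⌊136^(1/3)⌋. For each l dividing 136, iterate w ≥ l with w dividing 136/l, and set h = 136/(l·w).
Triples found (6): (1×1×136), (1×2×68), (1×4×34), (1×8×17), (2×2×34), (2×4×17)

(1×1×136), (1×2×68), (1×4×34), (1×8×17), (2×2×34), (2×4×17)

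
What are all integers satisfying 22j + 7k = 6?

Step 1: Compute gcd(22, 7) = 1.
Since 1 divides 6, solutions exist.

Step 2: Find a particular solution using extended Euclidean algorithm.
We get j₀ = 6, k₀ = -18.
Check: 22*6 + 7*-18 = 6 = 6 ✓

Step 3: Write the general solution.
j = 6 + (7/1)t = 6 + 7t
k = -18 - (22/1)t = -18 - 22t
for any integer t.

j = 6 + 7t, k = -18 - 22t for integer t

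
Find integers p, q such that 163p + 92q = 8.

Step 1: Check solvability.
gcd(163, 92) = 1
Since 1 divides 8, solutions exist.

Step 2: Apply extended Euclidean algorithm to find gcd.
We find integers such that 163*x0 + 92*y0 = 1

Step 3: Scale the particular solution.
Multiply by 8/1 = 8:
p = 280, q = -496

Step 4: Verify.
163*(280) + 92*(-496) = 8 = 8 ✓

p = 280, q = -496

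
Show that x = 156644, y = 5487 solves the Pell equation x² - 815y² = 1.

Compute x² = 156644² = 24537342736
Compute 815y² = 815·5487² = 815·30107169 = 24537342735
x² - 815y² = 24537342736 - 24537342735 = 1
Since this equals 1, (156644, 5487) is a solution.

Yes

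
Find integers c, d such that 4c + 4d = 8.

Step 1: Check solvability.
gcd(4, 4) = 4
Since 4 divides 8, solutions exist.

Step 2: Apply extended Euclidean algorithm to find gcd.
We find integers such that 4*x0 + 4*y0 = 4

Step 3: Scale the particular solution.
Multiply by 8/4 = 2:
c = 0, d = 2

Step 4: Verify.
4*(0) + 4*(2) = 8 = 8 ✓

c = 0, d = 2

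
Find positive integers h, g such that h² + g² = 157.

Search for h with 157 - h² a perfect square.
h = 6: 157 - 6² = 157 - 36 = 121 = 11² ✓
So h = 6, g = 11.

h = 6, g = 11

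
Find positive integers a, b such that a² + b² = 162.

Search for a with 162 - a² a perfect square.
a = 9: 162 - 9² = 162 - 81 = 81 = 9² ✓
So a = 9, b = 9.

a = 9, b = 9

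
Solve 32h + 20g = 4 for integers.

Step 1: Check solvability.
gcd(32, 20) = 4
Since 4 divides 4, solutions exist.

Step 2: Apply extended Euclidean algorithm to find gcd.
We find integers such that 32*x0 + 20*y0 = 4

Step 3: Scale the particular solution.
Multiply by 4/4 = 1:
h = 2, g = -3

Step 4: Verify.
32*(2) + 20*(-3) = 4 = 4 ✓

h = 2, g = -3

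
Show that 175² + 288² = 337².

Compute a² + b² = 175² + 288² = 30625 + 82944 = 113569
Compute c² = 337² = 113569
Since 113569 = 113569, confirmed.

Yes, it is a Pythagorean triple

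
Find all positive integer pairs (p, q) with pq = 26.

The positive divisors of 26 are: 1, 2, 13, 26.
Each divisor d gives the pair (d, 26/d):
(1, 26), (2, 13), (13, 2), (26, 1)

(1, 26), (2, 13), (13, 2), (26, 1)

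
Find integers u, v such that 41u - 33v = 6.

Step 1: Check solvability.
gcd(41, 33) = 1
Since 1 divides 6, solutions exist.

Step 2: Apply extended Euclidean algorithm to find gcd.
We find integers such that 41*x0 + 33*y0 = 1

Step 3: Scale the particular solution.
Multiply by 6/1 = 6:
u = -24, v = -30

Step 4: Verify.
41*(-24) - 33*(-30) = 6 = 6 ✓

u = -24, v = -30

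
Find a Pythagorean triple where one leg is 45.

We need the other leg and hypotenuse such that 45² + x² = c².
Take x = 1012, c = 1013: 45² + 1012² = 2025 + 1024144 = 1026169 = 1013² ✓
Triple: (45, 1012, 1013)

(45, 1012, 1013)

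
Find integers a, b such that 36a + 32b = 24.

Step 1: Check solvability.
gcd(36, 32) = 4
Since 4 divides 24, solutions exist.

Step 2: Apply extended Euclidean algorithm to find gcd.
We find integers such that 36*x0 + 32*y0 = 4

Step 3: Scale the particular solution.
Multiply by 24/4 = 6:
a = 6, b = -6

Step 4: Verify.
36*(6) + 32*(-6) = 24 = 24 ✓

a = 6, b = -6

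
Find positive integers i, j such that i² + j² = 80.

Search for i with 80 - i² a perfect square.
i = 4: 80 - 4² = 80 - 16 = 64 = 8² ✓
So i = 4, j = 8.

i = 4, j = 8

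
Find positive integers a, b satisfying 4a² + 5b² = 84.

Try small values of a and check whether (84 - 4a²)/5 is a perfect square.
a = 1: 4·1² = 4, so 5b² = 84 - 4 = 80, giving b² = 16, b = 4.
Check: 4·1² + 5·4² = 4 + 80 = 84 ✓

a = 1, b = 4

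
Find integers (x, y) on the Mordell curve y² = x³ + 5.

Try small integer x values and check whether x³ + 5 is a perfect square.
x = -1: x³ + 5 = -1³ + 5 = -1 + 5 = 4
Is 4 a perfect square? 2² = 4 ✓
So (x, y) = (-1, -2) is a solution.

x = -1, y = -2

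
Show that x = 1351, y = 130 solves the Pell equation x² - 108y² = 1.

Compute x² = 1351² = 1825201
Compute 108y² = 108·130² = 108·16900 = 1825200
x² - 108y² = 1825201 - 1825200 = 1
Since this equals 1, (1351, 130) is a solution.

Yes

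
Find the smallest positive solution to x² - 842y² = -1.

We need x² = 842y² - 1. Try successive y:
y = 1: x² = 842·1² - 1 = 841 = 29² ✓
Check: 29² - 842·1² = 841 - 842 = -1 ✓

x = 29, y = 1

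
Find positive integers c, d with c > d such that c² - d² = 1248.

Factor: c² - d² = (c+d)(c-d) = 1248.
We need two factors of 1248 with the same parity.
Use c+d = 624 and c-d = 2 (product 624·2 = 1248).
Adding: 2c = 626, so c = 313.
Subtracting: 2d = 622, so d = 311.
Check: 313² - 311² = 97969 - 96721 = 1248 ✓

c = 313, d = 311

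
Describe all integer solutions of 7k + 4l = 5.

Step 1: Compute gcd(7, 4) = 1.
Since 1 divides 5, solutions exist.

Step 2: Find a particular solution using extended Euclidean algorithm.
We get k₀ = -5, l₀ = 10.
Check: 7*-5 + 4*10 = 5 = 5 ✓

Step 3: Write the general solution.
k = -5 + (4/1)t = -5 + 4t
l = 10 - (7/1)t = 10 - 7t
for any integer t.

k = -5 + 4t, l = 10 - 7t for integer t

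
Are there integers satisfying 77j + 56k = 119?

Step 1: Compute gcd(77, 56).
gcd(77, 56) = 7

Step 2: Check divisibility.
Does 7 divide 119? 119 = 7 x 17, so yes.

By the theorem on linear Diophantine equations, 77j + 56k = 119 has integer solutions if and only if gcd(77, 56) divides 119. Since 7 | 119, solutions exist.

Yes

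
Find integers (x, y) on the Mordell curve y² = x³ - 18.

Try small integer x values and check whether x³ - 18 is a perfect square.
x = 3: x³ - 18 = 3³ - 18 = 27 - 18 = 9
Is 9 a perfect square? 3² = 9 ✓
So (x, y) = (3, -3) is a solution.

x = 3, y = -3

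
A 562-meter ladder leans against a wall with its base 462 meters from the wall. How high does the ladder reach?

The ladder, wall, and ground form a right triangle with hypotenuse 562 and one leg 462.
By the Pythagorean theorem: h² = 562² - 462² = 315844 - 213444 = 102400
h = √102400 = 320 meters

320 meters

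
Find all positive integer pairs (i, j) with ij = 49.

The positive divisors of 49 are: 1, 7, 49.
Each divisor d gives the pair (d, 49/d):
(1, 49), (7, 7), (49, 1)

(1, 49), (7, 7), (49, 1)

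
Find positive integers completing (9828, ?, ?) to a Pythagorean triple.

We need the other leg and hypotenuse such that 9828² + x² = c².
Take x = 7840, c = 12572: 9828² + 7840² = 96589584 + 61465600 = 158055184 = 12572² ✓
Triple: (9828, 7840, 12572)

(9828, 7840, 12572)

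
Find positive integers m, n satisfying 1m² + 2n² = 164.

Try small values of m and check whether (164 - 1m²)/2 is a perfect square.
m = 6: 1·6² = 36, so 2n² = 164 - 36 = 128, giving n² = 64, n = 8.
Check: 1·6² + 2·8² = 36 + 128 = 164 ✓

m = 6, n = 8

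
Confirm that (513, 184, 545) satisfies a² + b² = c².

Compute a² + b² = 513² + 184² = 263169 + 33856 = 297025
Compute c² = 545² = 297025
Since 297025 = 297025, confirmed.

Yes, it is a Pythagorean triple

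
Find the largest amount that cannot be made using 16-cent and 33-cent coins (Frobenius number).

For two coprime denominations a and b, the Frobenius number (largest value not representable as a non-negative combination) is ab - a - b.
Here gcd(16, 33) = 1, so they are coprime.
F(16, 33) = 16·33 - 16 - 33 = 528 - 49 = 479

479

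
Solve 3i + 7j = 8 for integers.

Step 1: Check solvability.
gcd(3, 7) = 1
Since 1 divides 8, solutions exist.

Step 2: Apply extended Euclidean algorithm to find gcd.
We find integers such that 3*x0 + 7*y0 = 1

Step 3: Scale the particular solution.
Multiply by 8/1 = 8:
i = -16, j = 8

Step 4: Verify.
3*(-16) + 7*(8) = 8 = 8 ✓

i = -16, j = 8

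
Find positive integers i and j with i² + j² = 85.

We need to find integers i, j > 0 such that i² + j² = 85.
Trying i = 2: j² = 85 - 2² = 85 - 4 = 81
j = 9
Check: 2² + 9² = 4 + 81 = 85 ✓

85 = 2² + 9²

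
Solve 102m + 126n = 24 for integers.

Step 1: Check solvability.
gcd(102, 126) = 6
Since 6 divides 24, solutions exist.

Step 2: Apply extended Euclidean algorithm to find gcd.
We find integers such that 102*x0 + 126*y0 = 6

Step 3: Scale the particular solution.
Multiply by 24/6 = 4:
m = 20, n = -16

Step 4: Verify.
102*(20) + 126*(-16) = 24 = 24 ✓

m = 20, n = -16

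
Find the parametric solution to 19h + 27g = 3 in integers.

Step 1: Compute gcd(19, 27) = 1.
Since 1 divides 3, solutions exist.

Step 2: Find a particular solution using extended Euclidean algorithm.
We get h₀ = 30, g₀ = -21.
Check: 19*30 + 27*-21 = 3 = 3 ✓

Step 3: Write the general solution.
h = 30 + (27/1)t = 30 + 27t
g = -21 - (19/1)t = -21 - 19t
for any integer t.

h = 30 + 27t, g = -21 - 19t for integer t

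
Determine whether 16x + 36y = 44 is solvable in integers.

Step 1: Compute gcd(16, 36).
gcd(16, 36) = 4

Step 2: Check divisibility.
Does 4 divide 44? 44 = 4 x 11, so yes.

By the theorem on linear Diophantine equations, 16x + 36y = 44 has integer solutions if and only if gcd(16, 36) divides 44. Since 4 | 44, solutions exist.

Yes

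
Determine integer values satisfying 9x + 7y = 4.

Step 1: Check solvability.
gcd(9, 7) = 1
Since 1 divides 4, solutions exist.

Step 2: Apply extended Euclidean algorithm to find gcd.
We find integers such that 9*x0 + 7*y0 = 1

Step 3: Scale the particular solution.
Multiply by 4/1 = 4:
x = -12, y = 16

Step 4: Verify.
9*(-12) + 7*(16) = 4 = 4 ✓

x = -12, y = 16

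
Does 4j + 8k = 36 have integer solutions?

Step 1: Compute gcd(4, 8).
gcd(4, 8) = 4

Step 2: Check divisibility.
Does 4 divide 36? 36 = 4 x 9, so yes.

By the theorem on linear Diophantine equations, 4j + 8k = 36 has integer solutions if and only if gcd(4, 8) divides 36. Since 4 | 36, solutions exist.

Yes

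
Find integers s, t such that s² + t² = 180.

We need to find integers s, t > 0 such that s² + t² = 180.
Trying s = 6: t² = 180 - 6² = 180 - 36 = 144
t = 12
Check: 6² + 12² = 36 + 144 = 180 ✓

180 = 6² + 12²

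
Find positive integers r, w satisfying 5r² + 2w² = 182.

Try small values of r and check whether (182 - 5r²)/2 is a perfect square.
r = 6: 5·6² = 180, so 2w² = 182 - 180 = 2, giving w² = 1, w = 1.
Check: 5·6² + 2·1² = 180 + 2 = 182 ✓

r = 6, w = 1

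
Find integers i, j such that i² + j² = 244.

We need to find integers i, j > 0 such that i² + j² = 244.
Trying i = 10: j² = 244 - 10² = 244 - 100 = 144
j = 12
Check: 10² + 12² = 100 + 144 = 244 ✓

244 = 10² + 12²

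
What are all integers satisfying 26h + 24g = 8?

Step 1: Compute gcd(26, 24) = 2.
Since 2 divides 8, solutions exist.

Step 2: Find a particular solution using extended Euclidean algorithm.
We get h₀ = 4, g₀ = -4.
Check: 26*4 + 24*-4 = 8 = 8 ✓

Step 3: Write the general solution.
h = 4 + (24/2)t = 4 + 12t
g = -4 - (26/2)t = -4 - 13t
for any integer t.

h = 4 + 12t, g = -4 - 13t for integer t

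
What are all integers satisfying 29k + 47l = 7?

Step 1: Compute gcd(29, 47) = 1.
Since 1 divides 7, solutions exist.

Step 2: Find a particular solution using extended Euclidean algorithm.
We get k₀ = 91, l₀ = -56.
Check: 29*91 + 47*-56 = 7 = 7 ✓

Step 3: Write the general solution.
k = 91 + (47/1)t = 91 + 47t
l = -56 - (29/1)t = -56 - 29t
for any integer t.

k = 91 + 47t, l = -56 - 29t for integer t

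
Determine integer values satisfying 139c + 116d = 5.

Step 1: Check solvability.
gcd(139, 116) = 1
Since 1 divides 5, solutions exist.

Step 2: Apply extended Euclidean algorithm to find gcd.
We find integers such that 139*x0 + 116*y0 = 1

Step 3: Scale the particular solution.
Multiply by 5/1 = 5:
c = -25, d = 30

Step 4: Verify.
139*(-25) + 116*(30) = 5 = 5 ✓

c = -25, d = 30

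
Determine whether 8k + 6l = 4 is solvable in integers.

Step 1: Compute gcd(8, 6).
gcd(8, 6) = 2

Step 2: Check divisibility.
Does 2 divide 4? 4 = 2 x 2, so yes.

By the theorem on linear Diophantine equations, 8k + 6l = 4 has integer solutions if and only if gcd(8, 6) divides 4. Since 2 | 4, solutions exist.

Yes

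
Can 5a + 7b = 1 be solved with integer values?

Step 1: Compute gcd(5, 7).
gcd(5, 7) = 1

Step 2: Check divisibility.
Does 1 divide 1? 1 = 1 x 1, so yes.

By the theorem on linear Diophantine equations, 5a + 7b = 1 has integer solutions if and only if gcd(5, 7) divides 1. Since 1 | 1, solutions exist.

Yes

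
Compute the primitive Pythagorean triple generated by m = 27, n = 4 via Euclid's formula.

a = m² - n² = 27² - 4² = 729 - 16 = 713
b = 2mn = 2·27·4 = 216
c = m² + n² = 729 + 16 = 745
Verify: 713² + 216² = 508369 + 46656 = 555025 = 745² ✓

(713, 216, 745)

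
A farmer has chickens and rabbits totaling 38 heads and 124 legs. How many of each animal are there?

Let c = chickens, r = rabbits.
Heads: c + r = 38
Legs: 2c + 4r = 124
From the first equation, c = 38 - r. Substitute:
2(38 - r) + 4r = 124
76 + 2r = 124
r = (124 - 76)/2 = 24
c = 38 - 24 = 14

Chickens: 14, Rabbits: 24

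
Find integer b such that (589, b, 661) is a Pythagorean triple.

b² = c² - a² = 661² - 589² = 436921 - 346921 = 90000
b = sqrt(90000) = 300

300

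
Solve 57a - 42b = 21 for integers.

Step 1: Check solvability.
gcd(57, 42) = 3
Since 3 divides 21, solutions exist.

Step 2: Apply extended Euclidean algorithm to find gcd.
We find integers such that 57*x0 + 42*y0 = 3

Step 3: Scale the particular solution.
Multiply by 21/3 = 7:
a = 21, b = 28

Step 4: Verify.
57*(21) - 42*(28) = 21 = 21 ✓

a = 21, b = 28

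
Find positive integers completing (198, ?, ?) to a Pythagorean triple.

We need the other leg and hypotenuse such that 198² + x² = c².
Take x = 336, c = 390: 198² + 336² = 39204 + 112896 = 152100 = 390² ✓
Triple: (198, 336, 390)

(198, 336, 390)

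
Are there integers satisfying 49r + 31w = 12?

Step 1: Compute gcd(49, 31).
gcd(49, 31) = 1

Step 2: Check divisibility.
Does 1 divide 12? 12 = 1 x 12, so yes.

By the theorem on linear Diophantine equations, 49r + 31w = 12 has integer solutions if and only if gcd(49, 31) divides 12. Since 1 | 12, solutions exist.

Yes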